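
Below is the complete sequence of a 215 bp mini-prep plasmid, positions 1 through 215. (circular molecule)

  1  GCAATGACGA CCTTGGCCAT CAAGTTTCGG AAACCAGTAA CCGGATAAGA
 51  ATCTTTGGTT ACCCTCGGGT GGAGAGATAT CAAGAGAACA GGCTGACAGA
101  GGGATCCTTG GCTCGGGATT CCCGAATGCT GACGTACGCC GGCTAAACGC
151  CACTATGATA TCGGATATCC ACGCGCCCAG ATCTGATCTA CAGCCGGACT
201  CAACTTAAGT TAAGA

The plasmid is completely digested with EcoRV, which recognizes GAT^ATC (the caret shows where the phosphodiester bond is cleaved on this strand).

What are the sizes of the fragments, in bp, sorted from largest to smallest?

EcoRV sites (GATATC) start at positions 76, 157, 164.
EcoRV cuts after base 3 of each site, so after positions 78, 159, 166.
Circular molecule, 3 cuts → 3 fragments:
  79–159 → 81 bp
  160–166 → 7 bp
  167–215 then 1–78 → 49 + 78 = 127 bp
Sorted largest to smallest: 127, 81, 7 bp.

127, 81, 7 bp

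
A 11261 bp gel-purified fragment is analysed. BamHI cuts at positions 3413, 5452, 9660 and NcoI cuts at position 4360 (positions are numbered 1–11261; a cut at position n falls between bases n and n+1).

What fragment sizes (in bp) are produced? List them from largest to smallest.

Combined cut positions (sorted): 3413, 4360, 5452, 9660.
Linear molecule, 4 cuts → 5 fragments:
  3413 − 0 = 3413 bp
  4360 − 3413 = 947 bp
  5452 − 4360 = 1092 bp
  9660 − 5452 = 4208 bp
  11261 − 9660 = 1601 bp
Sorted largest to smallest: 4208, 3413, 1601, 1092, 947 bp.

4208, 3413, 1601, 1092, 947 bp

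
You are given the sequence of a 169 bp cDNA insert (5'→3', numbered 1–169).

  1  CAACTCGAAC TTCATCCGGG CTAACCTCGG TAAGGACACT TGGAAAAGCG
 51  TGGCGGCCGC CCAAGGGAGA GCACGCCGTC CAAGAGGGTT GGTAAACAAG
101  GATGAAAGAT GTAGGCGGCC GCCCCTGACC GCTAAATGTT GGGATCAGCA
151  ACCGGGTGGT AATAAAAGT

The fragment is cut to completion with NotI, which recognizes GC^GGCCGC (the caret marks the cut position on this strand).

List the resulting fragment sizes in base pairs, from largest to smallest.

NotI sites (GCGGCCGC) start at positions 53, 115.
NotI cuts after base 2 of each site, so after positions 54, 116.
Linear molecule, 2 cuts → 3 fragments:
  1–54 → 54 bp
  55–116 → 62 bp
  117–169 → 53 bp
Sorted largest to smallest: 62, 54, 53 bp.

62, 54, 53 bp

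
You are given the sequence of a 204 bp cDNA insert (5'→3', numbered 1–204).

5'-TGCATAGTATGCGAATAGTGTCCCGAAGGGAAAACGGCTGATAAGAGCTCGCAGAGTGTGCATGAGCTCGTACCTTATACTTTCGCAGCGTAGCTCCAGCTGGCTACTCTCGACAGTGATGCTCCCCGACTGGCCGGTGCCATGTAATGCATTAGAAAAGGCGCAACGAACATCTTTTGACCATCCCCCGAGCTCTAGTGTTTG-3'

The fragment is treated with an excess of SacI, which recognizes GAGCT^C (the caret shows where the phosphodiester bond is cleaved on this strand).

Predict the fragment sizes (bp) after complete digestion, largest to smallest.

126, 49, 19, 10 bp

SacI sites (GAGCTC) start at positions 45, 64, 190.
SacI cuts after base 5 of each site (before the last base), so after positions 49, 68, 194.
Linear molecule, 3 cuts → 4 fragments:
  1–49 → 49 bp
  50–68 → 19 bp
  69–194 → 126 bp
  195–204 → 10 bp
Sorted largest to smallest: 126, 49, 19, 10 bp.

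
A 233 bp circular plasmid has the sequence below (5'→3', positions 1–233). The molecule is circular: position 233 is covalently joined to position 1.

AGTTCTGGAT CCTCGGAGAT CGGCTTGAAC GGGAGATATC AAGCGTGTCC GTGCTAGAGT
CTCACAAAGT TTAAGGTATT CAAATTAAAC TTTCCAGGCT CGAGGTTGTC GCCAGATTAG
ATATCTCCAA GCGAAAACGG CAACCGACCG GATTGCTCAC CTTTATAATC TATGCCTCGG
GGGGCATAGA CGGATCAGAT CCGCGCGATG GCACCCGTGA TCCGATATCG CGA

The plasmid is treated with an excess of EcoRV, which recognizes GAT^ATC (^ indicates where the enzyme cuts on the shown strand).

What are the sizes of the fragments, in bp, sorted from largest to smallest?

104, 85, 44 bp

EcoRV sites (GATATC) start at positions 35, 120, 224.
EcoRV cuts after base 3 of each site, so after positions 37, 122, 226.
Circular molecule, 3 cuts → 3 fragments:
  38–122 → 85 bp
  123–226 → 104 bp
  227–233 then 1–37 → 7 + 37 = 44 bp
Sorted largest to smallest: 104, 85, 44 bp.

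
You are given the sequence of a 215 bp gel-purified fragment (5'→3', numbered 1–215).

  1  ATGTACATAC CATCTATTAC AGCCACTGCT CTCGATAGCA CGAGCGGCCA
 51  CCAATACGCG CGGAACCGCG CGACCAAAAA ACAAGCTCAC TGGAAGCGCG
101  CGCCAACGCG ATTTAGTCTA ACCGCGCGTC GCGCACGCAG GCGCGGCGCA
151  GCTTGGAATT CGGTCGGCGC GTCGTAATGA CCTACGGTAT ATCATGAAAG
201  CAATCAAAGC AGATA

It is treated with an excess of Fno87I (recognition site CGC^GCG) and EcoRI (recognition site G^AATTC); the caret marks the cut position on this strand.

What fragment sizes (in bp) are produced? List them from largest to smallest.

59, 59, 31, 30, 26, 10 bp

Fno87I sites (CGCGCG) start at positions 57, 67, 97, 123.
Fno87I cuts after base 3 of each site, so after positions 59, 69, 99, 125.
The EcoRI site (GAATTC) starts at position 156.
EcoRI cuts after the first base of each site, so after position 156.
Combined cut positions: 59, 69, 99, 125, 156.
Linear molecule, 5 cuts → 6 fragments:
  1–59 → 59 bp
  60–69 → 10 bp
  70–99 → 30 bp
  100–125 → 26 bp
  126–156 → 31 bp
  157–215 → 59 bp
Sorted largest to smallest: 59, 59, 31, 30, 26, 10 bp.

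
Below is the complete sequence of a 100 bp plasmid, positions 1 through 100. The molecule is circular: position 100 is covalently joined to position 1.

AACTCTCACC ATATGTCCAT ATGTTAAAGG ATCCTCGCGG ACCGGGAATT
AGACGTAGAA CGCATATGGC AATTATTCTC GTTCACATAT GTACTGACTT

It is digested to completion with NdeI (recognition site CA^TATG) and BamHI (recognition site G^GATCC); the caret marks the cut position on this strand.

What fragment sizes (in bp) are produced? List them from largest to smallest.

35, 24, 23, 10, 8 bp

NdeI sites (CATATG) start at positions 10, 18, 63, 86.
NdeI cuts after base 2 of each site, so after positions 11, 19, 64, 87.
The BamHI site (GGATCC) starts at position 29.
BamHI cuts after the first base of each site, so after position 29.
Combined cut positions: 11, 19, 29, 64, 87.
Circular molecule, 5 cuts → 5 fragments:
  12–19 → 8 bp
  20–29 → 10 bp
  30–64 → 35 bp
  65–87 → 23 bp
  88–100 then 1–11 → 13 + 11 = 24 bp
Sorted largest to smallest: 35, 24, 23, 10, 8 bp.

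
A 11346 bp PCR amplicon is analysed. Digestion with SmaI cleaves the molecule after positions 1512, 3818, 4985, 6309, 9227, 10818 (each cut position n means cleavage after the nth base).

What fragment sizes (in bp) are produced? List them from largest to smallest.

Linear molecule, 6 cuts → 7 fragments:
  1512 − 0 = 1512 bp
  3818 − 1512 = 2306 bp
  4985 − 3818 = 1167 bp
  6309 − 4985 = 1324 bp
  9227 − 6309 = 2918 bp
  10818 − 9227 = 1591 bp
  11346 − 10818 = 528 bp
Sorted largest to smallest: 2918, 2306, 1591, 1512, 1324, 1167, 528 bp.

2918, 2306, 1591, 1512, 1324, 1167, 528 bp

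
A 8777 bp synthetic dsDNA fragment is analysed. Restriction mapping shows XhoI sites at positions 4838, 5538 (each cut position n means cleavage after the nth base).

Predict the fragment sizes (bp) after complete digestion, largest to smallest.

4838, 3239, 700 bp

Linear molecule, 2 cuts → 3 fragments:
  4838 − 0 = 4838 bp
  5538 − 4838 = 700 bp
  8777 − 5538 = 3239 bp
Sorted largest to smallest: 4838, 3239, 700 bp.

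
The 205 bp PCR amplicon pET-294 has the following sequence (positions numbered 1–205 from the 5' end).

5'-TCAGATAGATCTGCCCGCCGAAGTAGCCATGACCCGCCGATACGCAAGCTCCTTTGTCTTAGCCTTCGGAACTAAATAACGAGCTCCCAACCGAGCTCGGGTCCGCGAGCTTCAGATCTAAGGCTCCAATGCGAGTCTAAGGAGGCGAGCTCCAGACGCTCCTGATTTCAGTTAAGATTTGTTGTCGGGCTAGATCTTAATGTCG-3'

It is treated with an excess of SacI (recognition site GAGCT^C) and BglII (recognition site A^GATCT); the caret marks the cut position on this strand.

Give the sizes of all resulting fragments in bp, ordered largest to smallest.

SacI sites (GAGCTC) start at positions 81, 93, 147.
SacI cuts after base 5 of each site (before the last base), so after positions 85, 97, 151.
BglII sites (AGATCT) start at positions 7, 114, 192.
BglII cuts after the first base of each site, so after positions 7, 114, 192.
Combined cut positions: 7, 85, 97, 114, 151, 192.
Linear molecule, 6 cuts → 7 fragments:
  1–7 → 7 bp
  8–85 → 78 bp
  86–97 → 12 bp
  98–114 → 17 bp
  115–151 → 37 bp
  152–192 → 41 bp
  193–205 → 13 bp
Sorted largest to smallest: 78, 41, 37, 17, 13, 12, 7 bp.

78, 41, 37, 17, 13, 12, 7 bp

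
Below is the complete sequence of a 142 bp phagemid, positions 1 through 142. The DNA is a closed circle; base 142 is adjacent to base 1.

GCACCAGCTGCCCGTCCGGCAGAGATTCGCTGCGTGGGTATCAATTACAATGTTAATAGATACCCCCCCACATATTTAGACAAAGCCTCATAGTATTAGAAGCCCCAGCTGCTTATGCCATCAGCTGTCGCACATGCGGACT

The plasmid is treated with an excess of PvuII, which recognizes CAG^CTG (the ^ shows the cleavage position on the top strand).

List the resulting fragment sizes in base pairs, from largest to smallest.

PvuII sites (CAGCTG) start at positions 5, 106, 122.
PvuII cuts after base 3 of each site, so after positions 7, 108, 124.
Circular molecule, 3 cuts → 3 fragments:
  8–108 → 101 bp
  109–124 → 16 bp
  125–142 then 1–7 → 18 + 7 = 25 bp
Sorted largest to smallest: 101, 25, 16 bp.

101, 25, 16 bp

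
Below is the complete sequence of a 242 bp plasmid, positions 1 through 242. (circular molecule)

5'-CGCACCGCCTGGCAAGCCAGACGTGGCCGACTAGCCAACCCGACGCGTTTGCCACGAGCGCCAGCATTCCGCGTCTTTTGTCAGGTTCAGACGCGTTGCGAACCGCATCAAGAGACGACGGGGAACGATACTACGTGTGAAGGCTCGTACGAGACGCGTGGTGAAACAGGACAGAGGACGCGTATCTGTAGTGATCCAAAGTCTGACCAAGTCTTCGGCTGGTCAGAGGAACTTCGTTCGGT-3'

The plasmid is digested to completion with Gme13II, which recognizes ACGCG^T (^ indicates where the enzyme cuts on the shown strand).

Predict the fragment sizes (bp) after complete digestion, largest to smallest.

107, 63, 48, 24 bp

Gme13II sites (ACGCGT) start at positions 43, 91, 154, 178.
Gme13II cuts after base 5 of each site (before the last base), so after positions 47, 95, 158, 182.
Circular molecule, 4 cuts → 4 fragments:
  48–95 → 48 bp
  96–158 → 63 bp
  159–182 → 24 bp
  183–242 then 1–47 → 60 + 47 = 107 bp
Sorted largest to smallest: 107, 63, 48, 24 bp.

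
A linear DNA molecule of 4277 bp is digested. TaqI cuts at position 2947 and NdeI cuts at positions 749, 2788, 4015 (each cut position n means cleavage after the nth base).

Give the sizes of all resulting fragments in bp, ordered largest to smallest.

2039, 1068, 749, 262, 159 bp

Combined cut positions (sorted): 749, 2788, 2947, 4015.
Linear molecule, 4 cuts → 5 fragments:
  749 − 0 = 749 bp
  2788 − 749 = 2039 bp
  2947 − 2788 = 159 bp
  4015 − 2947 = 1068 bp
  4277 − 4015 = 262 bp
Sorted largest to smallest: 2039, 1068, 749, 262, 159 bp.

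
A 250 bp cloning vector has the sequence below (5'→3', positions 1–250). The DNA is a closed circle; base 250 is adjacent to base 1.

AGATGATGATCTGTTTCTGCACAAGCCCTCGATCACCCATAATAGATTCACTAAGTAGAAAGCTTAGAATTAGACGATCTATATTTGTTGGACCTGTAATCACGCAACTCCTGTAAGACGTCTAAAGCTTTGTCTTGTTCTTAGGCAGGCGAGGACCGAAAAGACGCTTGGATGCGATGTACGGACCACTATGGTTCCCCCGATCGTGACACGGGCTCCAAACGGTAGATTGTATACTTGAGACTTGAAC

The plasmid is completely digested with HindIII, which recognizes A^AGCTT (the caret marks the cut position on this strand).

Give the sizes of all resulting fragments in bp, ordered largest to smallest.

HindIII sites (AAGCTT) start at positions 60, 125.
HindIII cuts after the first base of each site, so after positions 60, 125.
Circular molecule, 2 cuts → 2 fragments:
  61–125 → 65 bp
  126–250 then 1–60 → 125 + 60 = 185 bp
Sorted largest to smallest: 185, 65 bp.

185, 65 bp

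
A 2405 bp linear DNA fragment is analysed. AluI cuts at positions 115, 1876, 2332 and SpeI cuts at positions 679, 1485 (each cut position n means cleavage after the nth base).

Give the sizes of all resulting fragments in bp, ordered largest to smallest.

Combined cut positions (sorted): 115, 679, 1485, 1876, 2332.
Linear molecule, 5 cuts → 6 fragments:
  115 − 0 = 115 bp
  679 − 115 = 564 bp
  1485 − 679 = 806 bp
  1876 − 1485 = 391 bp
  2332 − 1876 = 456 bp
  2405 − 2332 = 73 bp
Sorted largest to smallest: 806, 564, 456, 391, 115, 73 bp.

806, 564, 456, 391, 115, 73 bp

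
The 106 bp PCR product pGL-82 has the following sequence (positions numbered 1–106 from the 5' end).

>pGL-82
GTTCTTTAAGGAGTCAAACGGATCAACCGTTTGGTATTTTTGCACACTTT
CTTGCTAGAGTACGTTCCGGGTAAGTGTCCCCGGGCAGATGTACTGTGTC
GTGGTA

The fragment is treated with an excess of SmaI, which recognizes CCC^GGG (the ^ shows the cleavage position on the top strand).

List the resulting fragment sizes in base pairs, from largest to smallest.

82, 24 bp

The SmaI site (CCCGGG) starts at position 80.
SmaI cuts after base 3 of each site, so after position 82.
Linear molecule, 1 cut → 2 fragments:
  1–82 → 82 bp
  83–106 → 24 bp
Sorted largest to smallest: 82, 24 bp.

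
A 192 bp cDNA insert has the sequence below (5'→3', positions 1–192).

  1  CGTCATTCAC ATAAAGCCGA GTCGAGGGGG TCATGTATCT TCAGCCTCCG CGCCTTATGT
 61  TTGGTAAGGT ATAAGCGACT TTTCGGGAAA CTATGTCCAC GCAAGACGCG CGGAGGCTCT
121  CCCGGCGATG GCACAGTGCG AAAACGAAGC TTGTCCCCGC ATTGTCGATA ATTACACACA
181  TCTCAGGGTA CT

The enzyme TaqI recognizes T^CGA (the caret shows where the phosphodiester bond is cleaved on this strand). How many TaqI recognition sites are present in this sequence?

2

TCGA occurs starting at positions 22, 165.
TaqI cuts at 2 sites.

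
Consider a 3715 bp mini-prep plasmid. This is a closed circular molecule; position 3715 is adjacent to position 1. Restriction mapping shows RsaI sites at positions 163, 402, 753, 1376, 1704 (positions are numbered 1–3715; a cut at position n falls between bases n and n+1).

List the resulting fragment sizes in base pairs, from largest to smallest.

2174, 623, 351, 328, 239 bp

Circular molecule, 5 cuts → 5 fragments:
  402 − 163 = 239 bp
  753 − 402 = 351 bp
  1376 − 753 = 623 bp
  1704 − 1376 = 328 bp
  wrap: 3715 − 1704 + 163 = 2174 bp
Sorted largest to smallest: 2174, 623, 351, 328, 239 bp.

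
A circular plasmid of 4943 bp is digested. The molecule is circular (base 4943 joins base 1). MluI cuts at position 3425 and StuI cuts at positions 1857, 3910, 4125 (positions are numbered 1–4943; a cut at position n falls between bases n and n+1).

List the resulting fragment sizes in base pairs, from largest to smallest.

Combined cut positions (sorted): 1857, 3425, 3910, 4125.
Circular molecule, 4 cuts → 4 fragments:
  3425 − 1857 = 1568 bp
  3910 − 3425 = 485 bp
  4125 − 3910 = 215 bp
  wrap: 4943 − 4125 + 1857 = 2675 bp
Sorted largest to smallest: 2675, 1568, 485, 215 bp.

2675, 1568, 485, 215 bp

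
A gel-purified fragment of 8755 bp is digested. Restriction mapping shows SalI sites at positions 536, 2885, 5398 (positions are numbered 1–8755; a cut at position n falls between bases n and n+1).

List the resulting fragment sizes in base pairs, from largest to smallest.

Linear molecule, 3 cuts → 4 fragments:
  536 − 0 = 536 bp
  2885 − 536 = 2349 bp
  5398 − 2885 = 2513 bp
  8755 − 5398 = 3357 bp
Sorted largest to smallest: 3357, 2513, 2349, 536 bp.

3357, 2513, 2349, 536 bp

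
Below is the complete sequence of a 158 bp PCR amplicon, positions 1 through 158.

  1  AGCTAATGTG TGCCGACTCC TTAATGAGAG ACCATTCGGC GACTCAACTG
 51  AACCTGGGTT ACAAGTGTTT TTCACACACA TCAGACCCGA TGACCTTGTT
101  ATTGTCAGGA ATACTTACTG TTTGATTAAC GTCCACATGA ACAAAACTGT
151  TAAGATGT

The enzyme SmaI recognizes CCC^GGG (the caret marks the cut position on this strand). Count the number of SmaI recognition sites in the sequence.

No occurrence of CCCGGG is present in the sequence.
SmaI does not cut: 0 sites.

0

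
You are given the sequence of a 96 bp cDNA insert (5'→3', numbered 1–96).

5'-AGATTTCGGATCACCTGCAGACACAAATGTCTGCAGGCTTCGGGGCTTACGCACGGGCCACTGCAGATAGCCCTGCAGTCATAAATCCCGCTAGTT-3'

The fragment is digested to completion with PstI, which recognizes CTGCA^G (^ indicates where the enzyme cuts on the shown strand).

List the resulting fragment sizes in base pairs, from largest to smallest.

30, 19, 19, 16, 12 bp

PstI sites (CTGCAG) start at positions 15, 31, 61, 73.
PstI cuts after base 5 of each site (before the last base), so after positions 19, 35, 65, 77.
Linear molecule, 4 cuts → 5 fragments:
  1–19 → 19 bp
  20–35 → 16 bp
  36–65 → 30 bp
  66–77 → 12 bp
  78–96 → 19 bp
Sorted largest to smallest: 30, 19, 19, 16, 12 bp.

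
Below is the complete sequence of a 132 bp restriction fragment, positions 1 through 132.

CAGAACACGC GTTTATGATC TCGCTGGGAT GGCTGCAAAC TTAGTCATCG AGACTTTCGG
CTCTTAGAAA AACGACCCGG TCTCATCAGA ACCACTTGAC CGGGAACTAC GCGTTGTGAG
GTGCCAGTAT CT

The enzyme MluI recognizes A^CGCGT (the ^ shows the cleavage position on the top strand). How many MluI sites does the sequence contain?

ACGCGT occurs starting at positions 7, 109.
MluI cuts at 2 sites.

2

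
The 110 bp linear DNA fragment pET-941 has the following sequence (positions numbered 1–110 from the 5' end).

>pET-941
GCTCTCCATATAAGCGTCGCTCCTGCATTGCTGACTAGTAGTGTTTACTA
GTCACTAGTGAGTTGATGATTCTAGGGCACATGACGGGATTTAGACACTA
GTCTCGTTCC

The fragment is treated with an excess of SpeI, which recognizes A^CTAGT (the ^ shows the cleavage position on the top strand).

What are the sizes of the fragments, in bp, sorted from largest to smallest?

43, 34, 13, 13, 7 bp

SpeI sites (ACTAGT) start at positions 34, 47, 54, 97.
SpeI cuts after the first base of each site, so after positions 34, 47, 54, 97.
Linear molecule, 4 cuts → 5 fragments:
  1–34 → 34 bp
  35–47 → 13 bp
  48–54 → 7 bp
  55–97 → 43 bp
  98–110 → 13 bp
Sorted largest to smallest: 43, 34, 13, 13, 7 bp.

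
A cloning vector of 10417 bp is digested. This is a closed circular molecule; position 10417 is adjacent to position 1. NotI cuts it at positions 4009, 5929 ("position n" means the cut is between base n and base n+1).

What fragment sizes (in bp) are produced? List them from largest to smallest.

Circular molecule, 2 cuts → 2 fragments:
  5929 − 4009 = 1920 bp
  wrap: 10417 − 5929 + 4009 = 8497 bp
Sorted largest to smallest: 8497, 1920 bp.

8497, 1920 bp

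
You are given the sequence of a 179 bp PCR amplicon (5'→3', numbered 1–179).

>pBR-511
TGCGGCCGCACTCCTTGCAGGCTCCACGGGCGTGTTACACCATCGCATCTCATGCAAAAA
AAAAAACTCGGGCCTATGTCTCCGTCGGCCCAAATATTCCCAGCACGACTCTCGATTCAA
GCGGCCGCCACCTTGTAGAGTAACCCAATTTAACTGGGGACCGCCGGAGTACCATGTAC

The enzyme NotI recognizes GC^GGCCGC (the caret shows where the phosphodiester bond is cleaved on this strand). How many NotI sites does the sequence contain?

2

GCGGCCGC occurs starting at positions 2, 121.
NotI cuts at 2 sites.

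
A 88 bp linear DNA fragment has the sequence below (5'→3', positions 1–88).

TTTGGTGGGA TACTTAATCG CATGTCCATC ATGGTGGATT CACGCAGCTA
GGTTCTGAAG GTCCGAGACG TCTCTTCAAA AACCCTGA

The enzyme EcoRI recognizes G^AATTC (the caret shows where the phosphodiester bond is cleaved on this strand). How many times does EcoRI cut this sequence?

No occurrence of GAATTC is present in the sequence.
EcoRI does not cut: 0 sites.

0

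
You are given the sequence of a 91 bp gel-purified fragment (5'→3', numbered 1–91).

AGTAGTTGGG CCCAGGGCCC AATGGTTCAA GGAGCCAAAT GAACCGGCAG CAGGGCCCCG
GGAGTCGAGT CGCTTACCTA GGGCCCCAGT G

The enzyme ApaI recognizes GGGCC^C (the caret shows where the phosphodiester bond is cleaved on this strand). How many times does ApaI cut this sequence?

4

GGGCCC occurs starting at positions 8, 15, 53, 81.
ApaI cuts at 4 sites.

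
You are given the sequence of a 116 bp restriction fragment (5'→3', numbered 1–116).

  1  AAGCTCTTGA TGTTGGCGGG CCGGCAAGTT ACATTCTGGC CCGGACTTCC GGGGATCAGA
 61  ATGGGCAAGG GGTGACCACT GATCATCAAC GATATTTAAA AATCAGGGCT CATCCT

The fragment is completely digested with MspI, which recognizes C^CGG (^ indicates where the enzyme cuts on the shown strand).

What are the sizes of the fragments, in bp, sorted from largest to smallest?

67, 21, 20, 8 bp

MspI sites (CCGG) start at positions 21, 41, 49.
MspI cuts after the first base of each site, so after positions 21, 41, 49.
Linear molecule, 3 cuts → 4 fragments:
  1–21 → 21 bp
  22–41 → 20 bp
  42–49 → 8 bp
  50–116 → 67 bp
Sorted largest to smallest: 67, 21, 20, 8 bp.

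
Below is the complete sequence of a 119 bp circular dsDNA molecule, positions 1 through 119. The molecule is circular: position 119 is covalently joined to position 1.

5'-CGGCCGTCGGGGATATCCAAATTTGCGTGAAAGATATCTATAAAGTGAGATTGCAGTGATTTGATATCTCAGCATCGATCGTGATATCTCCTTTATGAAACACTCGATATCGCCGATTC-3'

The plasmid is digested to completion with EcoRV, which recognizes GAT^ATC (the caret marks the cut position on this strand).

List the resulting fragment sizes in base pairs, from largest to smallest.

30, 25, 23, 21, 20 bp

EcoRV sites (GATATC) start at positions 12, 33, 63, 83, 106.
EcoRV cuts after base 3 of each site, so after positions 14, 35, 65, 85, 108.
Circular molecule, 5 cuts → 5 fragments:
  15–35 → 21 bp
  36–65 → 30 bp
  66–85 → 20 bp
  86–108 → 23 bp
  109–119 then 1–14 → 11 + 14 = 25 bp
Sorted largest to smallest: 30, 25, 23, 21, 20 bp.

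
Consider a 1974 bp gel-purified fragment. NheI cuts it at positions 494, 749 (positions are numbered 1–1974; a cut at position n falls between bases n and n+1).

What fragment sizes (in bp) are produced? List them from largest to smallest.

Linear molecule, 2 cuts → 3 fragments:
  494 − 0 = 494 bp
  749 − 494 = 255 bp
  1974 − 749 = 1225 bp
Sorted largest to smallest: 1225, 494, 255 bp.

1225, 494, 255 bp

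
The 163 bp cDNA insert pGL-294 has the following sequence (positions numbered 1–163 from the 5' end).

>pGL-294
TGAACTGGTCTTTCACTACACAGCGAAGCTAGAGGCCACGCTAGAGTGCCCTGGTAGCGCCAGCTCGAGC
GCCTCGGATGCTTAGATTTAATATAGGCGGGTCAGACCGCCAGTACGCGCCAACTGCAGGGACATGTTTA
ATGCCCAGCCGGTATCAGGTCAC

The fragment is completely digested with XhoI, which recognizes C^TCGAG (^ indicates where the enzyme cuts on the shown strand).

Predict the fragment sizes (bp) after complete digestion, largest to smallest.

The XhoI site (CTCGAG) starts at position 64.
XhoI cuts after the first base of each site, so after position 64.
Linear molecule, 1 cut → 2 fragments:
  1–64 → 64 bp
  65–163 → 99 bp
Sorted largest to smallest: 99, 64 bp.

99, 64 bp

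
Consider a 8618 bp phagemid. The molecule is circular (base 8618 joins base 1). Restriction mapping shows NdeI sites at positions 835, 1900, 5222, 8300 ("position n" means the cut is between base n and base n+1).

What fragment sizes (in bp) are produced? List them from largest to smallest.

3322, 3078, 1153, 1065 bp

Circular molecule, 4 cuts → 4 fragments:
  1900 − 835 = 1065 bp
  5222 − 1900 = 3322 bp
  8300 − 5222 = 3078 bp
  wrap: 8618 − 8300 + 835 = 1153 bp
Sorted largest to smallest: 3322, 3078, 1153, 1065 bp.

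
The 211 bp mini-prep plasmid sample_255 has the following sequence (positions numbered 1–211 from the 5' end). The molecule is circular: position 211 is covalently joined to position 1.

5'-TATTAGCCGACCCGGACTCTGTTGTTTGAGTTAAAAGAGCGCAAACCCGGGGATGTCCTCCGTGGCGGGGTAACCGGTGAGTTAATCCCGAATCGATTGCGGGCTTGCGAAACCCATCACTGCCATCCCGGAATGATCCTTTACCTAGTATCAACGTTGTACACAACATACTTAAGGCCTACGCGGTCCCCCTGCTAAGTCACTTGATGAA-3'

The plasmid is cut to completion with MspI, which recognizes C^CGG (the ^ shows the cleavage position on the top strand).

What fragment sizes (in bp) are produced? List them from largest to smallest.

95, 54, 35, 27 bp

MspI sites (CCGG) start at positions 12, 47, 74, 128.
MspI cuts after the first base of each site, so after positions 12, 47, 74, 128.
Circular molecule, 4 cuts → 4 fragments:
  13–47 → 35 bp
  48–74 → 27 bp
  75–128 → 54 bp
  129–211 then 1–12 → 83 + 12 = 95 bp
Sorted largest to smallest: 95, 54, 35, 27 bp.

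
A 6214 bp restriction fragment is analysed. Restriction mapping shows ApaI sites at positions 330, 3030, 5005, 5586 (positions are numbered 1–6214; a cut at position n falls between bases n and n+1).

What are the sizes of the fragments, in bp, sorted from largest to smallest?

2700, 1975, 628, 581, 330 bp

Linear molecule, 4 cuts → 5 fragments:
  330 − 0 = 330 bp
  3030 − 330 = 2700 bp
  5005 − 3030 = 1975 bp
  5586 − 5005 = 581 bp
  6214 − 5586 = 628 bp
Sorted largest to smallest: 2700, 1975, 628, 581, 330 bp.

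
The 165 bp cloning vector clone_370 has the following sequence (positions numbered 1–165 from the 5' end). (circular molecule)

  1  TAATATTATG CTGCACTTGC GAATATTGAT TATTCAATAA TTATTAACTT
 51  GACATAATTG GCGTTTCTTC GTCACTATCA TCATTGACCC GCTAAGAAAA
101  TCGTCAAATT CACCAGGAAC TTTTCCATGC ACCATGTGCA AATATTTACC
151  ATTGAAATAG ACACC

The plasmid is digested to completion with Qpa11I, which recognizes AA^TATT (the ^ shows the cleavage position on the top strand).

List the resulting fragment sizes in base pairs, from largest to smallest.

119, 26, 20 bp

Qpa11I sites (AATATT) start at positions 2, 22, 141.
Qpa11I cuts after base 2 of each site, so after positions 3, 23, 142.
Circular molecule, 3 cuts → 3 fragments:
  4–23 → 20 bp
  24–142 → 119 bp
  143–165 then 1–3 → 23 + 3 = 26 bp
Sorted largest to smallest: 119, 26, 20 bp.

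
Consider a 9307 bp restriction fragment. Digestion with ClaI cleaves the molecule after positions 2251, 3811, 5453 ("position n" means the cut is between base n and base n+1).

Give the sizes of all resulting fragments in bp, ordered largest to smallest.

Linear molecule, 3 cuts → 4 fragments:
  2251 − 0 = 2251 bp
  3811 − 2251 = 1560 bp
  5453 − 3811 = 1642 bp
  9307 − 5453 = 3854 bp
Sorted largest to smallest: 3854, 2251, 1642, 1560 bp.

3854, 2251, 1642, 1560 bp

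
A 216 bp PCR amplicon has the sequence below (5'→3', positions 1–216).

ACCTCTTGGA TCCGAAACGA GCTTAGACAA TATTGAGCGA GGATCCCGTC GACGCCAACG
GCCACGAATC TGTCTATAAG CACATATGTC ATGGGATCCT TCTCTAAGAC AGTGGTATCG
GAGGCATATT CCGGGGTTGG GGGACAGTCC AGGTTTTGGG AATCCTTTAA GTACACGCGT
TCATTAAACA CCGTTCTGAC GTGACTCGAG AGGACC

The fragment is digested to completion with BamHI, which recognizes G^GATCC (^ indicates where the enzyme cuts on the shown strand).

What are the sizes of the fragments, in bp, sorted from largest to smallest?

BamHI sites (GGATCC) start at positions 8, 41, 94.
BamHI cuts after the first base of each site, so after positions 8, 41, 94.
Linear molecule, 3 cuts → 4 fragments:
  1–8 → 8 bp
  9–41 → 33 bp
  42–94 → 53 bp
  95–216 → 122 bp
Sorted largest to smallest: 122, 53, 33, 8 bp.

122, 53, 33, 8 bp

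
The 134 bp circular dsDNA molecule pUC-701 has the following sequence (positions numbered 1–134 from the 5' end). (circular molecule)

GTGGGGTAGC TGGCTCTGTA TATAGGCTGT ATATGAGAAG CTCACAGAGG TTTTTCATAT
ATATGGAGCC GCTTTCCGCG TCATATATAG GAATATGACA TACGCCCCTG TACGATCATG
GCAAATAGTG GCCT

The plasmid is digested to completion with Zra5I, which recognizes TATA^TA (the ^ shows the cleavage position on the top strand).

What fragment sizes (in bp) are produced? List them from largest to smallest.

69, 39, 26 bp

Zra5I sites (TATATA) start at positions 19, 58, 84.
Zra5I cuts after base 4 of each site, so after positions 22, 61, 87.
Circular molecule, 3 cuts → 3 fragments:
  23–61 → 39 bp
  62–87 → 26 bp
  88–134 then 1–22 → 47 + 22 = 69 bp
Sorted largest to smallest: 69, 39, 26 bp.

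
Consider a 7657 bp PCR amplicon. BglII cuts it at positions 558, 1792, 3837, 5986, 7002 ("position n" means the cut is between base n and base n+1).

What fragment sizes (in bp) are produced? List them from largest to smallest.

Linear molecule, 5 cuts → 6 fragments:
  558 − 0 = 558 bp
  1792 − 558 = 1234 bp
  3837 − 1792 = 2045 bp
  5986 − 3837 = 2149 bp
  7002 − 5986 = 1016 bp
  7657 − 7002 = 655 bp
Sorted largest to smallest: 2149, 2045, 1234, 1016, 655, 558 bp.

2149, 2045, 1234, 1016, 655, 558 bp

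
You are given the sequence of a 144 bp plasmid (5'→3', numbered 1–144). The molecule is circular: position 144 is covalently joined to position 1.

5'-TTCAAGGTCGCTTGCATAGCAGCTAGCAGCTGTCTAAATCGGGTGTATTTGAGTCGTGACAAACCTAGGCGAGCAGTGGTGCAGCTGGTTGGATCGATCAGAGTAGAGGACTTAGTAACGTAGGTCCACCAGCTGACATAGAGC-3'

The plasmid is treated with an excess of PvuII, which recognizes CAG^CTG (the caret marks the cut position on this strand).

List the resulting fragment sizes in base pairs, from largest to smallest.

PvuII sites (CAGCTG) start at positions 27, 82, 130.
PvuII cuts after base 3 of each site, so after positions 29, 84, 132.
Circular molecule, 3 cuts → 3 fragments:
  30–84 → 55 bp
  85–132 → 48 bp
  133–144 then 1–29 → 12 + 29 = 41 bp
Sorted largest to smallest: 55, 48, 41 bp.

55, 48, 41 bp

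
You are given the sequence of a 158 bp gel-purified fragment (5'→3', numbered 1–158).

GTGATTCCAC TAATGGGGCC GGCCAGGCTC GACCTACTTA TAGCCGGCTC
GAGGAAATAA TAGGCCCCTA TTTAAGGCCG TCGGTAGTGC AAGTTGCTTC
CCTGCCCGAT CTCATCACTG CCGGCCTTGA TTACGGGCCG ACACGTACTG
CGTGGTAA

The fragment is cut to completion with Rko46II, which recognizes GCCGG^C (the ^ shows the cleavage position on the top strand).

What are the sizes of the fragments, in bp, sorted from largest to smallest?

Rko46II sites (GCCGGC) start at positions 18, 43, 120.
Rko46II cuts after base 5 of each site (before the last base), so after positions 22, 47, 124.
Linear molecule, 3 cuts → 4 fragments:
  1–22 → 22 bp
  23–47 → 25 bp
  48–124 → 77 bp
  125–158 → 34 bp
Sorted largest to smallest: 77, 34, 25, 22 bp.

77, 34, 25, 22 bp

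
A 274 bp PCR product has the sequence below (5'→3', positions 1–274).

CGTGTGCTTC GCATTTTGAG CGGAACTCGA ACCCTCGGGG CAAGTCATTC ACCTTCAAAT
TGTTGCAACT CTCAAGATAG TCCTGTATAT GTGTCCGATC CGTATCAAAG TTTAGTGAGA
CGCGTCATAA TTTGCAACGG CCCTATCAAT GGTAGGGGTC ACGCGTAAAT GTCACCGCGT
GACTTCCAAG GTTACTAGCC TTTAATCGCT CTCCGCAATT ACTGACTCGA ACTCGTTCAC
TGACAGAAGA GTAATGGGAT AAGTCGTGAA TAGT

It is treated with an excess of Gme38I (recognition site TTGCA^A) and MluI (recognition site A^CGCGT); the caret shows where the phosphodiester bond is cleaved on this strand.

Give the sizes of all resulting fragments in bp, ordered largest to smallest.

113, 67, 53, 25, 16 bp

Gme38I sites (TTGCAA) start at positions 63, 132.
Gme38I cuts after base 5 of each site (before the last base), so after positions 67, 136.
MluI sites (ACGCGT) start at positions 120, 161.
MluI cuts after the first base of each site, so after positions 120, 161.
Combined cut positions: 67, 120, 136, 161.
Linear molecule, 4 cuts → 5 fragments:
  1–67 → 67 bp
  68–120 → 53 bp
  121–136 → 16 bp
  137–161 → 25 bp
  162–274 → 113 bp
Sorted largest to smallest: 113, 67, 53, 25, 16 bp.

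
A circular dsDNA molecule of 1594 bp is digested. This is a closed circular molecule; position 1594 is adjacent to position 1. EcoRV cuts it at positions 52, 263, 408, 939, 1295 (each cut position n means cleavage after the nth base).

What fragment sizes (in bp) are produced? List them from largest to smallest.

531, 356, 351, 211, 145 bp

Circular molecule, 5 cuts → 5 fragments:
  263 − 52 = 211 bp
  408 − 263 = 145 bp
  939 − 408 = 531 bp
  1295 − 939 = 356 bp
  wrap: 1594 − 1295 + 52 = 351 bp
Sorted largest to smallest: 531, 356, 351, 211, 145 bp.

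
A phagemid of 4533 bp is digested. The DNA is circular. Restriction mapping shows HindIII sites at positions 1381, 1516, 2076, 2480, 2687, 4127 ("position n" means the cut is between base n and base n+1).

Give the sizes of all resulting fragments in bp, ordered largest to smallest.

1787, 1440, 560, 404, 207, 135 bp

Circular molecule, 6 cuts → 6 fragments:
  1516 − 1381 = 135 bp
  2076 − 1516 = 560 bp
  2480 − 2076 = 404 bp
  2687 − 2480 = 207 bp
  4127 − 2687 = 1440 bp
  wrap: 4533 − 4127 + 1381 = 1787 bp
Sorted largest to smallest: 1787, 1440, 560, 404, 207, 135 bp.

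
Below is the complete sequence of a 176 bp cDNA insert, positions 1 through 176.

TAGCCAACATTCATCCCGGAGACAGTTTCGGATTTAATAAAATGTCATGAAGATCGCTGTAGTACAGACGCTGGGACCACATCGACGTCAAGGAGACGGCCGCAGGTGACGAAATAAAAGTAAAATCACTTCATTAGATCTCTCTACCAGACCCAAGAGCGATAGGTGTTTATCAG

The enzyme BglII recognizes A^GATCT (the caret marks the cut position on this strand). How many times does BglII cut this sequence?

AGATCT occurs starting at position 136.
BglII cuts at 1 site.

1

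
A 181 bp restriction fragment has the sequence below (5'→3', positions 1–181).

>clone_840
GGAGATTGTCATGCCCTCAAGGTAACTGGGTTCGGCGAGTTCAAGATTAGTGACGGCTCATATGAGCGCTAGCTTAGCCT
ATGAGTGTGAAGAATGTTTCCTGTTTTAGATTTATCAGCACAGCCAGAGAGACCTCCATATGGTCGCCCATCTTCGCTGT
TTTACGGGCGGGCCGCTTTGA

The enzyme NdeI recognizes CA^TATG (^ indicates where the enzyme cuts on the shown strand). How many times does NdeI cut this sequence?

CATATG occurs starting at positions 59, 137.
NdeI cuts at 2 sites.

2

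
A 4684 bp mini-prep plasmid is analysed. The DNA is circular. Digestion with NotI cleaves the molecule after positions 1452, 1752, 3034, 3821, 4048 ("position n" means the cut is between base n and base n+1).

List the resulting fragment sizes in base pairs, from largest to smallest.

Circular molecule, 5 cuts → 5 fragments:
  1752 − 1452 = 300 bp
  3034 − 1752 = 1282 bp
  3821 − 3034 = 787 bp
  4048 − 3821 = 227 bp
  wrap: 4684 − 4048 + 1452 = 2088 bp
Sorted largest to smallest: 2088, 1282, 787, 300, 227 bp.

2088, 1282, 787, 300, 227 bp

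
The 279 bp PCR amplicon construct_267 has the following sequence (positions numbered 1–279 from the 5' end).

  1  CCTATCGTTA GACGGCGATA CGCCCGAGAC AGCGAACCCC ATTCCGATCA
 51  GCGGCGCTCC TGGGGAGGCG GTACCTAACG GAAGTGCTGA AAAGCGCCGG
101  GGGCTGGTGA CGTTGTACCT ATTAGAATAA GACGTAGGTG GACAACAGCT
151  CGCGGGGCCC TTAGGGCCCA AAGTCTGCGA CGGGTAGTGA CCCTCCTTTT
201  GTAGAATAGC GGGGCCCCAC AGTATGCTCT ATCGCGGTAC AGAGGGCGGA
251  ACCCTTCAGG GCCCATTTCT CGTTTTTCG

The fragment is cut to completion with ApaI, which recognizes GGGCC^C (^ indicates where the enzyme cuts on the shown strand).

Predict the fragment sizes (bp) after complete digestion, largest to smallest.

159, 48, 47, 16, 9 bp

ApaI sites (GGGCCC) start at positions 155, 164, 212, 259.
ApaI cuts after base 5 of each site (before the last base), so after positions 159, 168, 216, 263.
Linear molecule, 4 cuts → 5 fragments:
  1–159 → 159 bp
  160–168 → 9 bp
  169–216 → 48 bp
  217–263 → 47 bp
  264–279 → 16 bp
Sorted largest to smallest: 159, 48, 47, 16, 9 bp.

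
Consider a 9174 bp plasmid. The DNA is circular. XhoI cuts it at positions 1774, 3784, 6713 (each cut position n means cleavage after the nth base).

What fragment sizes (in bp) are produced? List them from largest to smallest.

Circular molecule, 3 cuts → 3 fragments:
  3784 − 1774 = 2010 bp
  6713 − 3784 = 2929 bp
  wrap: 9174 − 6713 + 1774 = 4235 bp
Sorted largest to smallest: 4235, 2929, 2010 bp.

4235, 2929, 2010 bp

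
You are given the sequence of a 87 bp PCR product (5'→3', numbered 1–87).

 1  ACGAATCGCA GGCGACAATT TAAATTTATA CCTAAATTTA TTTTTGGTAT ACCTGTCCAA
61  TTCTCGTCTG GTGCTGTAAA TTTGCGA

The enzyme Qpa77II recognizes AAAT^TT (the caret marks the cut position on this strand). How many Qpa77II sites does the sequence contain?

3

AAATTT occurs starting at positions 22, 34, 78.
Qpa77II cuts at 3 sites.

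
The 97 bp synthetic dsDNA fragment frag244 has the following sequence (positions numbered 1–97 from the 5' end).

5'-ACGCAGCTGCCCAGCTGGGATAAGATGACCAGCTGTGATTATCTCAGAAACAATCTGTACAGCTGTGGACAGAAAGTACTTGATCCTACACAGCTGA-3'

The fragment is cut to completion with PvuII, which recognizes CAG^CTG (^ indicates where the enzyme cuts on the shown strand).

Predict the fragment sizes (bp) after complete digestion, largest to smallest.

PvuII sites (CAGCTG) start at positions 4, 12, 30, 60, 91.
PvuII cuts after base 3 of each site, so after positions 6, 14, 32, 62, 93.
Linear molecule, 5 cuts → 6 fragments:
  1–6 → 6 bp
  7–14 → 8 bp
  15–32 → 18 bp
  33–62 → 30 bp
  63–93 → 31 bp
  94–97 → 4 bp
Sorted largest to smallest: 31, 30, 18, 8, 6, 4 bp.

31, 30, 18, 8, 6, 4 bp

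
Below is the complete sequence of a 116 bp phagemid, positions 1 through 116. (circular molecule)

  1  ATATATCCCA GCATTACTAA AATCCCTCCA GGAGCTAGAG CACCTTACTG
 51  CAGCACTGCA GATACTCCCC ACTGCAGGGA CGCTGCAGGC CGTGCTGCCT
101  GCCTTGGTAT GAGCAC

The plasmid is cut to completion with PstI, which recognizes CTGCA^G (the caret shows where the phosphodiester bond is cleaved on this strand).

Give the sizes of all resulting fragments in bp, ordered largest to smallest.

81, 16, 11, 8 bp

PstI sites (CTGCAG) start at positions 48, 56, 72, 83.
PstI cuts after base 5 of each site (before the last base), so after positions 52, 60, 76, 87.
Circular molecule, 4 cuts → 4 fragments:
  53–60 → 8 bp
  61–76 → 16 bp
  77–87 → 11 bp
  88–116 then 1–52 → 29 + 52 = 81 bp
Sorted largest to smallest: 81, 16, 11, 8 bp.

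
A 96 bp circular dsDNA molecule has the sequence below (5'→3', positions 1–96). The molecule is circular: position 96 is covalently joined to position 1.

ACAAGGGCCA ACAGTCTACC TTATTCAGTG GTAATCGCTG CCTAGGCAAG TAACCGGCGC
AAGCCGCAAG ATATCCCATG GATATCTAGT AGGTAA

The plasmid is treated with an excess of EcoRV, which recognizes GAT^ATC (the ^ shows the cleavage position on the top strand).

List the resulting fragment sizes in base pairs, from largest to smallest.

EcoRV sites (GATATC) start at positions 70, 81.
EcoRV cuts after base 3 of each site, so after positions 72, 83.
Circular molecule, 2 cuts → 2 fragments:
  73–83 → 11 bp
  84–96 then 1–72 → 13 + 72 = 85 bp
Sorted largest to smallest: 85, 11 bp.

85, 11 bp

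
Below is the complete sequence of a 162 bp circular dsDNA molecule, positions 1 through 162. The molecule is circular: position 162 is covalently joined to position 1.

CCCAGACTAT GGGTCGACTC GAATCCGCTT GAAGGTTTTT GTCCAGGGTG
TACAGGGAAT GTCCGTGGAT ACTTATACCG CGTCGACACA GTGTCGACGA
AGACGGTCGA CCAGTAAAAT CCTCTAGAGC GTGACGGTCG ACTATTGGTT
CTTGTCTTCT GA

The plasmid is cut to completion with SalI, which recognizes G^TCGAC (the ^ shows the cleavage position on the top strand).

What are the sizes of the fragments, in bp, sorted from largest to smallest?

69, 38, 31, 13, 11 bp

SalI sites (GTCGAC) start at positions 13, 82, 93, 106, 137.
SalI cuts after the first base of each site, so after positions 13, 82, 93, 106, 137.
Circular molecule, 5 cuts → 5 fragments:
  14–82 → 69 bp
  83–93 → 11 bp
  94–106 → 13 bp
  107–137 → 31 bp
  138–162 then 1–13 → 25 + 13 = 38 bp
Sorted largest to smallest: 69, 38, 31, 13, 11 bp.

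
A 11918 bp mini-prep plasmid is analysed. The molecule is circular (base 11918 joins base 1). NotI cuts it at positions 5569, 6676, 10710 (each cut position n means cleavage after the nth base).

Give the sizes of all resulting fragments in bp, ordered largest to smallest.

Circular molecule, 3 cuts → 3 fragments:
  6676 − 5569 = 1107 bp
  10710 − 6676 = 4034 bp
  wrap: 11918 − 10710 + 5569 = 6777 bp
Sorted largest to smallest: 6777, 4034, 1107 bp.

6777, 4034, 1107 bp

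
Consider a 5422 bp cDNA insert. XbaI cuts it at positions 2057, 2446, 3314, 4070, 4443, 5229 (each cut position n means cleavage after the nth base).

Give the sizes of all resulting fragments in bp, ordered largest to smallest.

2057, 868, 786, 756, 389, 373, 193 bp

Linear molecule, 6 cuts → 7 fragments:
  2057 − 0 = 2057 bp
  2446 − 2057 = 389 bp
  3314 − 2446 = 868 bp
  4070 − 3314 = 756 bp
  4443 − 4070 = 373 bp
  5229 − 4443 = 786 bp
  5422 − 5229 = 193 bp
Sorted largest to smallest: 2057, 868, 786, 756, 389, 373, 193 bp.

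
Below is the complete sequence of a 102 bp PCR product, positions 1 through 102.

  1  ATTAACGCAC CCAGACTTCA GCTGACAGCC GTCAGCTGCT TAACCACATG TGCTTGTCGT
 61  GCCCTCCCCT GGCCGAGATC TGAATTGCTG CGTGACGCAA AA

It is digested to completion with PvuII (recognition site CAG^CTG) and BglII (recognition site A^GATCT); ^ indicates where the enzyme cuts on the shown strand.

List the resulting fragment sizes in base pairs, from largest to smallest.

41, 26, 21, 14 bp

PvuII sites (CAGCTG) start at positions 19, 33.
PvuII cuts after base 3 of each site, so after positions 21, 35.
The BglII site (AGATCT) starts at position 76.
BglII cuts after the first base of each site, so after position 76.
Combined cut positions: 21, 35, 76.
Linear molecule, 3 cuts → 4 fragments:
  1–21 → 21 bp
  22–35 → 14 bp
  36–76 → 41 bp
  77–102 → 26 bp
Sorted largest to smallest: 41, 26, 21, 14 bp.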